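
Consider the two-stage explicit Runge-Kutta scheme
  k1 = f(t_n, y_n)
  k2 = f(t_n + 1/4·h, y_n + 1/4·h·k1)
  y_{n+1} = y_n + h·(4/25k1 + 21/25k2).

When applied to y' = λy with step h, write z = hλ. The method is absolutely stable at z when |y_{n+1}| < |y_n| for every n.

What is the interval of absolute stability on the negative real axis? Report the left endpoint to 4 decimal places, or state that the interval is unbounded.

On y'=λy, z=hλ:
  k1=λy_n ⇒ h·k1=z·y_n;  k2=λ(1+1/4z)y_n ⇒ h·k2=z(1+1/4z)y_n
  y_{n+1}/y_n = 1 + 4/25z + 21/25z(1+1/4z) = 1 + z + 21/100z²
  R(z) = 1 + z + 21/100z².

Boundary: |R(x)|=1, x<0.
x=-1.77: |R|=0.1121
R=1: x+21/100x²=0 ⇒ x=−100/21=-4.7619; min R=1−1/(4·21/100)=-0.1905>−1
Confirm numerically:
  x=-4.414: |R|=0.67751 <1
  x=-3.472: |R|=0.05950 <1
  x=-2.756: |R|=0.16094 <1
  x=-5.336: |R|=1.64331 >1
  x=-5.208: |R|=1.48789 >1
  x=-4.881: |R|=1.12207 >1
So |R|<1 on (-4.7619, 0).

z∈(-4.7619,0).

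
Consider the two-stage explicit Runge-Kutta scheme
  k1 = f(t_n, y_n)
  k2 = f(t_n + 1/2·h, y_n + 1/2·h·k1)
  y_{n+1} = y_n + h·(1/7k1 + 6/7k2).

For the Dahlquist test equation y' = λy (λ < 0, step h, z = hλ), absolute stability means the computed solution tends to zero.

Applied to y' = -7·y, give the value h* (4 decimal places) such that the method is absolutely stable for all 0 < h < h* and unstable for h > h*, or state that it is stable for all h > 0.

(-2.3333,0); λ=-7 ⇒ h* = (7/3)/7 = 0.3333.

On y'=λy, z=hλ:
  k1=λy_n ⇒ h·k1=z·y_n;  k2=λ(1+1/2z)y_n ⇒ h·k2=z(1+1/2z)y_n
  y_{n+1}/y_n = 1 + 1/7z + 6/7z(1+1/2z) = 1 + z + 3/7z²
  so R(z) = 1 + z + 3/7z².

Find x<0 with |R(x)|<1.
x=-1.32: |R|=0.4267
R=1: x+3/7x²=0 ⇒ x=−7/3=-2.3333; min R=1−1/(4·3/7)=0.4167>−1
Confirm numerically:
  x=-2.142: |R|=0.82436 <1
  x=-2.070: |R|=0.76639 <1
  x=-1.604: |R|=0.49864 <1
  x=-1.143: |R|=0.41691 <1
  x=-2.770: |R|=1.51839 >1
  x=-2.525: |R|=1.20741 >1
So |R|<1 on (-2.3333, 0).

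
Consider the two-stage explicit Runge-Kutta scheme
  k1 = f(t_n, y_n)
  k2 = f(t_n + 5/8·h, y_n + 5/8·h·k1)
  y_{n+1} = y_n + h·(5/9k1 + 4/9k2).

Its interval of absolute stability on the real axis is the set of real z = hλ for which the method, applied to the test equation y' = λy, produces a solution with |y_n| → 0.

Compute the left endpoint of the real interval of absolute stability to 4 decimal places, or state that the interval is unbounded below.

With y'=λy (z=hλ):
  k1=λy_n ⇒ h·k1=z·y_n;  k2=λ(1+5/8z)y_n ⇒ h·k2=z(1+5/8z)y_n
  y_{n+1}/y_n = 1 + 5/9z + 4/9z(1+5/8z) = 1 + z + 5/18z²
  so R(z) = 1 + z + 5/18z².

Boundary: |R(x)|=1, x<0.
x=-1.77: |R|=0.1003
R=1: x+5/18x²=0 ⇒ x=−18/5=-3.6000; min R=1−1/(4·5/18)=0.1000>−1
Confirm numerically:
  x=-3.086: |R|=0.55939 <1
  x=-2.657: |R|=0.30401 <1
  x=-2.589: |R|=0.27292 <1
  x=-1.976: |R|=0.10860 <1
  x=-4.191: |R|=1.68802 >1
  x=-4.143: |R|=1.62490 >1
  x=-3.792: |R|=1.20224 >1
Stable set (-3.6000, 0).

z* = -3.6000.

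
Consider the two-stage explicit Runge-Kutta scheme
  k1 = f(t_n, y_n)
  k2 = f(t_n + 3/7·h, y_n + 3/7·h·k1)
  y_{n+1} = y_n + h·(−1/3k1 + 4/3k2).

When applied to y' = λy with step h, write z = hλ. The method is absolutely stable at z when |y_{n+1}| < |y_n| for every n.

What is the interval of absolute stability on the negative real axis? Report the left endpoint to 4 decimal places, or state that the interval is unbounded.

Test eqn y'=λy, z=hλ:
  k1=λy_n ⇒ h·k1=z·y_n;  k2=λ(1+3/7z)y_n ⇒ h·k2=z(1+3/7z)y_n
  y_{n+1}/y_n = 1 − 1/3z + 4/3z(1+3/7z) = 1 + z + 4/7z²
  ⇒ R(z) = 1 + z + 4/7z².

Boundary: |R(x)|=1, x<0.
x=-1.39: |R|=0.7141
R=1: x+4/7x²=0 ⇒ x=−7/4=-1.7500; min R=1−1/(4·4/7)=0.5625>−1
Confirm numerically:
  x=-1.192: |R|=0.61992 <1
  x=-1.092: |R|=0.58941 <1
  x=-0.803: |R|=0.56546 <1
  x=-2.165: |R|=1.51341 >1
  x=-1.846: |R|=1.10127 >1
  x=-1.822: |R|=1.07496 >1
So |R|<1 on (-1.7500, 0).

(-1.7500, 0).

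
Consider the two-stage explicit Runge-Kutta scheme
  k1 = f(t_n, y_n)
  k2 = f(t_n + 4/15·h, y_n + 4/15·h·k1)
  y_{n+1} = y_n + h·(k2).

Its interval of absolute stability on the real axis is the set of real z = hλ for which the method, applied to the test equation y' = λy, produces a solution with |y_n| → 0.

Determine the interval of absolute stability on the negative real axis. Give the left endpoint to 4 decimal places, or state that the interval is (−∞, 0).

(-3.7500, 0).

On y'=λy, z=hλ:
  k1=λy_n ⇒ h·k1=z·y_n;  k2=λ(1+4/15z)y_n ⇒ h·k2=z(1+4/15z)y_n
  y_{n+1}/y_n = 1 + z(1+4/15z) = 1 + z + 4/15z²
  so R(z) = 1 + z + 4/15z².

Boundary: |R(x)|=1, x<0.
x=-0.5: |R|=0.5667
R=1: x+4/15x²=0 ⇒ x=−15/4=-3.7500; min R=1−1/(4·4/15)=0.0625>−1
Confirm numerically:
  x=-3.586: |R|=0.84317 <1
  x=-3.541: |R|=0.80265 <1
  x=-1.952: |R|=0.06408 <1
  x=-1.939: |R|=0.06359 <1
  x=-4.127: |R|=1.41490 >1
  x=-3.922: |R|=1.17989 >1
Stable set (-3.7500, 0).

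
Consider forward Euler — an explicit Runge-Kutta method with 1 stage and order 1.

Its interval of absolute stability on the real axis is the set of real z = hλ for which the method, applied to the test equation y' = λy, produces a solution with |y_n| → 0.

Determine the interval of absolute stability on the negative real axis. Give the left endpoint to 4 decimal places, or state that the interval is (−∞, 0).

(-2.0000, 0).

Test eqn y'=λy, z=hλ:
  order 1, 1-stage ⇒ R(z)=1+z
  (e.g. R(-1.31)=-0.31000, |R|=0.31000)

Solve |R(x)|<1 on ℝ⁻.
x=-1.31: |R|=0.3100
|R(-1.51)|=0.5100 |R(-1.5)|=0.5000 |R(-1.3)|=0.3000
Bisect:
  x_lo=-2.8772 |R|=1.8772  x_hi=-0.0965 |R|=0.9035
  mid=-1.48684 |R|=0.48684 →hi
  mid=-2.18200 |R|=1.18200 →lo
  mid=-1.83442 |R|=0.83442 →hi
  mid=-2.00821 |R|=1.00821 →lo
  mid=-1.92132 |R|=0.92132 →hi
  mid=-1.96476 |R|=0.96476 →hi
  mid=-1.98649 |R|=0.98649 →hi
  mid=-1.99735 |R|=0.99735 →hi
  mid=-2.00278 |R|=1.00278 →lo
  mid=-2.00006 |R|=1.00006 →lo
  ...
  [-2.00006,-1.99989] ⇒ x*=-2.0000
Interval (-2.0000, 0).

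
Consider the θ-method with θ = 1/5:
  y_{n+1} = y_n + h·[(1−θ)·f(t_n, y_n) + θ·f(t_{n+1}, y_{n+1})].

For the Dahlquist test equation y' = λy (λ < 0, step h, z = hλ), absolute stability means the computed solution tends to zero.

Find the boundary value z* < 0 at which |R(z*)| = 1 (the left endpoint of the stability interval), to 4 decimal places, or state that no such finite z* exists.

z* = -3.3333.

Set f=λy, z=hλ:
  y_{n+1} = y_n + z·[4/5·y_n + 1/5·y_{n+1}] ⇒ (1 − 1/5z)y_{n+1} = (1 + 4/5z)y_n
  R(z) = (1 + 4/5z)/(1 − 1/5z).

Boundary: |R(x)|=1, x<0.
x=-0.61: |R|=0.4563
R=−1: 1+4/5x = −1+1/5x ⇒ -3/5x=2 ⇒ x=2/(-3/5)=-3.3333
Confirm numerically:
  x=-3.289: |R|=0.98395 <1
  x=-3.150: |R|=0.93252 <1
  x=-2.746: |R|=0.77253 <1
  x=-2.163: |R|=0.50984 <1
  x=-3.697: |R|=1.12545 >1
  x=-3.596: |R|=1.09167 >1
Stable set (-3.3333, 0).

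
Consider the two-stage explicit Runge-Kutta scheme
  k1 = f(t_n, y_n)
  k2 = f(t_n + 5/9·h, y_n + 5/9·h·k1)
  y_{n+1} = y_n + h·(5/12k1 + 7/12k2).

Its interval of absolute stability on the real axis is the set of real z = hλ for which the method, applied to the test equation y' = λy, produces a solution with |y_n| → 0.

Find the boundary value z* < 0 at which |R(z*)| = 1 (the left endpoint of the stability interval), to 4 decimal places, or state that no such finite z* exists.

On y'=λy, z=hλ:
  k1=λy_n ⇒ h·k1=z·y_n;  k2=λ(1+5/9z)y_n ⇒ h·k2=z(1+5/9z)y_n
  y_{n+1}/y_n = 1 + 5/12z + 7/12z(1+5/9z) = 1 + z + 35/108z²
  Hence R(z) = 1 + z + 35/108z².

Find x<0 with |R(x)|<1.
x=-0.52: |R|=0.5676
R=1: x+35/108x²=0 ⇒ x=−108/35=-3.0857; min R=1−1/(4·35/108)=0.2286>−1
Confirm numerically:
  x=-2.858: |R|=0.78909 <1
  x=-2.471: |R|=0.50774 <1
  x=-2.344: |R|=0.43657 <1
  x=-3.612: |R|=1.61605 >1
  x=-3.420: |R|=1.37050 >1
So |R|<1 on (-3.0857, 0).

left endpoint -3.0857.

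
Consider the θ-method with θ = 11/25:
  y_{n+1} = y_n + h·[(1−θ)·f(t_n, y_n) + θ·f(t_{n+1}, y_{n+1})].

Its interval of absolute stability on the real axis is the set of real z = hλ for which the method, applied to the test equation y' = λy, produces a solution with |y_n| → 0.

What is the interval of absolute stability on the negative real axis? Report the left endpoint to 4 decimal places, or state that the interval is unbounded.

(-16.6667, 0).

Test eqn y'=λy, z=hλ:
  y_{n+1} = y_n + z·[14/25·y_n + 11/25·y_{n+1}] ⇒ (1 − 11/25z)y_{n+1} = (1 + 14/25z)y_n
  Hence R(z) = (1 + 14/25z)/(1 − 11/25z).

Need |R(x)|<1, x<0.
x=-0.57: |R|=0.5443
R=−1: 1+14/25x = −1+11/25x ⇒ -3/25x=2 ⇒ x=2/(-3/25)=-16.6667
Confirm numerically:
  x=-16.330: |R|=0.99506 <1
  x=-10.869: |R|=0.87968 <1
  x=-10.473: |R|=0.86747 <1
  x=-8.391: |R|=0.78835 <1
  x=-17.198: |R|=1.00744 >1
  x=-17.151: |R|=1.00680 >1
Interval (-16.6667, 0).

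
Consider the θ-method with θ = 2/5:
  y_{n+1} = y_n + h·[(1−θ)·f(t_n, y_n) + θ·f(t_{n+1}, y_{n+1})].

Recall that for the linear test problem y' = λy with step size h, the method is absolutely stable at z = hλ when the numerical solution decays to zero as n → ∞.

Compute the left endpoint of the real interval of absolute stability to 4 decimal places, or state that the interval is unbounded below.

z* = -10.0000.

With y'=λy (z=hλ):
  y_{n+1} = y_n + z·[3/5·y_n + 2/5·y_{n+1}] ⇒ (1 − 2/5z)y_{n+1} = (1 + 3/5z)y_n
  Hence R(z) = (1 + 3/5z)/(1 − 2/5z).

Need |R(x)|<1, x<0.
x=-1.02: |R|=0.2756
R=−1: 1+3/5x = −1+2/5x ⇒ -1/5x=2 ⇒ x=2/(-1/5)=-10.0000
Confirm numerically:
  x=-5.761: |R|=0.74343 <1
  x=-5.489: |R|=0.71767 <1
  x=-4.949: |R|=0.66096 <1
  x=-4.113: |R|=0.55489 <1
  x=-10.499: |R|=1.01919 >1
  x=-10.411: |R|=1.01592 >1
  x=-10.150: |R|=1.00593 >1
So |R|<1 on (-10.0000, 0).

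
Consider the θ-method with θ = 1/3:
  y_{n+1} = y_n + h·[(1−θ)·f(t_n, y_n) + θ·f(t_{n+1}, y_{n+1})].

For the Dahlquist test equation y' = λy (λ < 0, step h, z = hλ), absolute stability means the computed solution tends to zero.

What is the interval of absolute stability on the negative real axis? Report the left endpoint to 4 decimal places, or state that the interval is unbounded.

(-6.0000, 0).

With y'=λy (z=hλ):
  y_{n+1} = y_n + z·[2/3·y_n + 1/3·y_{n+1}] ⇒ (1 − 1/3z)y_{n+1} = (1 + 2/3z)y_n
  ⇒ R(z) = (1 + 2/3z)/(1 − 1/3z).

Need |R(x)|<1, x<0.
x=-1.31: |R|=0.0882
R=−1: 1+2/3x = −1+1/3x ⇒ -1/3x=2 ⇒ x=2/(-1/3)=-6.0000
Confirm numerically:
  x=-4.966: |R|=0.87020 <1
  x=-3.479: |R|=0.61090 <1
  x=-3.297: |R|=0.57075 <1
  x=-2.968: |R|=0.49196 <1
  x=-6.098: |R|=1.01077 >1
  x=-6.057: |R|=1.00629 >1
  x=-6.056: |R|=1.00618 >1
Interval (-6.0000, 0).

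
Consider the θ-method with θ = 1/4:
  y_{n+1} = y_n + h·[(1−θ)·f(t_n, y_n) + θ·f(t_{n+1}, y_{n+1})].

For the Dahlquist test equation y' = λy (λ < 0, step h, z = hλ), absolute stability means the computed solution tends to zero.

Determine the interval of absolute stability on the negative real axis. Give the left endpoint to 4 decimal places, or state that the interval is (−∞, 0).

With y'=λy (z=hλ):
  y_{n+1} = y_n + z·[3/4·y_n + 1/4·y_{n+1}] ⇒ (1 − 1/4z)y_{n+1} = (1 + 3/4z)y_n
  ⇒ R(z) = (1 + 3/4z)/(1 − 1/4z).

Solve |R(x)|<1 on ℝ⁻.
x=-0.39: |R|=0.6446
R=−1: 1+3/4x = −1+1/4x ⇒ -1/2x=2 ⇒ x=2/(-1/2)=-4.0000
Confirm numerically:
  x=-3.735: |R|=0.93148 <1
  x=-3.432: |R|=0.84715 <1
  x=-3.413: |R|=0.84163 <1
  x=-3.165: |R|=0.76692 <1
  x=-4.303: |R|=1.07299 >1
  x=-4.288: |R|=1.06950 >1
So |R|<1 on (-4.0000, 0).

(-4.0000, 0).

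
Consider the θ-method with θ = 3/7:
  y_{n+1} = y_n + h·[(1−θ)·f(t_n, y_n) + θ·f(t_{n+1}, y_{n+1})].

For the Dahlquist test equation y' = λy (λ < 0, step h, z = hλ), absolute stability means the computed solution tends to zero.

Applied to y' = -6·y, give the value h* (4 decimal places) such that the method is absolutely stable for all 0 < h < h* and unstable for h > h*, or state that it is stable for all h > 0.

With y'=λy (z=hλ):
  y_{n+1} = y_n + z·[4/7·y_n + 3/7·y_{n+1}] ⇒ (1 − 3/7z)y_{n+1} = (1 + 4/7z)y_n
  Hence R(z) = (1 + 4/7z)/(1 − 3/7z).

Need |R(x)|<1, x<0.
x=-1.38: |R|=0.1329
R=−1: 1+4/7x = −1+3/7x ⇒ -1/7x=2 ⇒ x=2/(-1/7)=-14.0000
Confirm numerically:
  x=-12.393: |R|=0.96363 <1
  x=-10.591: |R|=0.91208 <1
  x=-9.051: |R|=0.85509 <1
  x=-5.885: |R|=0.67086 <1
  x=-14.545: |R|=1.01076 >1
  x=-14.418: |R|=1.00832 >1
  x=-14.132: |R|=1.00267 >1
Stable set (-14.0000, 0).

(-14.0000,0); λ=-6 ⇒ h* = (14)/6 = 2.3333.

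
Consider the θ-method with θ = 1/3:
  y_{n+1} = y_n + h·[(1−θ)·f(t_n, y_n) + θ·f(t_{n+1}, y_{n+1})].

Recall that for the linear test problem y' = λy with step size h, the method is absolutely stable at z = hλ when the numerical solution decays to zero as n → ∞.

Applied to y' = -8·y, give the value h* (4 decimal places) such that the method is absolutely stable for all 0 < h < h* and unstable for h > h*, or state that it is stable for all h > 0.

With y'=λy (z=hλ):
  y_{n+1} = y_n + z·[2/3·y_n + 1/3·y_{n+1}] ⇒ (1 − 1/3z)y_{n+1} = (1 + 2/3z)y_n
  Hence R(z) = (1 + 2/3z)/(1 − 1/3z).

Solve |R(x)|<1 on ℝ⁻.
x=-0.91: |R|=0.3018
R=−1: 1+2/3x = −1+1/3x ⇒ -1/3x=2 ⇒ x=2/(-1/3)=-6.0000
Confirm numerically:
  x=-5.834: |R|=0.98121 <1
  x=-5.043: |R|=0.88101 <1
  x=-3.927: |R|=0.70074 <1
  x=-2.538: |R|=0.37486 <1
  x=-6.586: |R|=1.06113 >1
  x=-6.585: |R|=1.06103 >1
  x=-6.275: |R|=1.02965 >1
So |R|<1 on (-6.0000, 0).

(-6.0000,0); λ=-8 ⇒ h* = (6)/8 = 0.7500.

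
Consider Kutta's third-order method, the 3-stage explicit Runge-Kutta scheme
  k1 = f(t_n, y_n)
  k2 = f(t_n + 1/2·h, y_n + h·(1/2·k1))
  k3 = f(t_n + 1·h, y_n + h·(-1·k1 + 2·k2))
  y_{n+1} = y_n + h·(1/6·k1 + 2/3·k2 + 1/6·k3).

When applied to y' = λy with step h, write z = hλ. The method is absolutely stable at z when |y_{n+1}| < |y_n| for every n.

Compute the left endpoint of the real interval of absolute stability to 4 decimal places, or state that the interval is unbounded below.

On y'=λy, z=hλ:
  order 3, 3-stage ⇒ R(z)=1+z+z^2/2+z^3/6
  (e.g. R(-1.45)=0.09315, |R|=0.09315)

Find x<0 with |R(x)|<1.
x=-1.45: |R|=0.0931
|R(-2.37)|=0.7802 |R(-2.16)|=0.5068 |R(-1.55)|=0.0306
Bisect:
  x_lo=-2.9482 |R|=1.8732  x_hi=-0.2929 |R|=0.7458
  mid=-1.62058 |R|=0.01679 →hi
  mid=-2.28440 |R|=0.66201 →hi
  mid=-2.61631 |R|=1.17858 →lo
  mid=-2.45036 |R|=0.90032 →hi
  mid=-2.53333 |R|=1.03417 →lo
  mid=-2.49185 |R|=0.96597 →hi
  mid=-2.51259 |R|=0.99974 →hi
  mid=-2.52296 |R|=1.01688 →lo
  mid=-2.51778 |R|=1.00829 →lo
  mid=-2.51518 |R|=1.00401 →lo
  ...
  [-2.51275,-2.51259] ⇒ x*=-2.5127
So |R|<1 on (-2.5127, 0).

left endpoint -2.5127.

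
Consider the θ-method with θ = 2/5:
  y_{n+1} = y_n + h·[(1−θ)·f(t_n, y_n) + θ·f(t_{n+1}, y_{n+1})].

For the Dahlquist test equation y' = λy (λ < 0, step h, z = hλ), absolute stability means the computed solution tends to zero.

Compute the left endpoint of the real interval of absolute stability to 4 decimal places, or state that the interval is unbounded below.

left endpoint -10.0000.

Test eqn y'=λy, z=hλ:
  y_{n+1} = y_n + z·[3/5·y_n + 2/5·y_{n+1}] ⇒ (1 − 2/5z)y_{n+1} = (1 + 3/5z)y_n
  Hence R(z) = (1 + 3/5z)/(1 − 2/5z).

Need |R(x)|<1, x<0.
x=-1.77: |R|=0.0363
R=−1: 1+3/5x = −1+2/5x ⇒ -1/5x=2 ⇒ x=2/(-1/5)=-10.0000
Confirm numerically:
  x=-9.434: |R|=0.97629 <1
  x=-9.158: |R|=0.96389 <1
  x=-7.199: |R|=0.85560 <1
  x=-10.572: |R|=1.02188 >1
  x=-10.525: |R|=1.02015 >1
Interval (-10.0000, 0).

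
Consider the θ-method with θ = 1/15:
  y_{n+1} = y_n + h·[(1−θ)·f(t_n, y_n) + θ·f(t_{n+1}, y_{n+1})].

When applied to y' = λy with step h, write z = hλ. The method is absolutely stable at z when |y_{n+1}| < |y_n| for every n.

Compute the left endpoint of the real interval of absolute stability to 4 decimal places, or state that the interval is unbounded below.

z* = -2.3077.

Set f=λy, z=hλ:
  y_{n+1} = y_n + z·[14/15·y_n + 1/15·y_{n+1}] ⇒ (1 − 1/15z)y_{n+1} = (1 + 14/15z)y_n
  ⇒ R(z) = (1 + 14/15z)/(1 − 1/15z).

Find x<0 with |R(x)|<1.
x=-0.36: |R|=0.6484
R=−1: 1+14/15x = −1+1/15x ⇒ -13/15x=2 ⇒ x=2/(-13/15)=-2.3077
Confirm numerically:
  x=-1.241: |R|=0.14617 <1
  x=-1.111: |R|=0.03439 <1
  x=-1.024: |R|=0.04144 <1
  x=-2.858: |R|=1.40060 >1
  x=-2.517: |R|=1.15533 >1
  x=-2.451: |R|=1.10676 >1
So |R|<1 on (-2.3077, 0).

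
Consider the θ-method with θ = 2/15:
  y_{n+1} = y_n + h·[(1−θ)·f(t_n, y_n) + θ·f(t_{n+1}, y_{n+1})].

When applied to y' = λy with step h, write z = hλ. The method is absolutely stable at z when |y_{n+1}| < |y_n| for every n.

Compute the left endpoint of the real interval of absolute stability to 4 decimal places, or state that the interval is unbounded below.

z* = -2.7273.

With y'=λy (z=hλ):
  y_{n+1} = y_n + z·[13/15·y_n + 2/15·y_{n+1}] ⇒ (1 − 2/15z)y_{n+1} = (1 + 13/15z)y_n
  ⇒ R(z) = (1 + 13/15z)/(1 − 2/15z).

Find x<0 with |R(x)|<1.
x=-0.94: |R|=0.1647
R=−1: 1+13/15x = −1+2/15x ⇒ -11/15x=2 ⇒ x=2/(-11/15)=-2.7273
Confirm numerically:
  x=-2.184: |R|=0.69145 <1
  x=-2.123: |R|=0.65463 <1
  x=-1.808: |R|=0.45681 <1
  x=-1.217: |R|=0.04709 <1
  x=-2.978: |R|=1.13161 >1
  x=-2.900: |R|=1.09135 >1
Stable set (-2.7273, 0).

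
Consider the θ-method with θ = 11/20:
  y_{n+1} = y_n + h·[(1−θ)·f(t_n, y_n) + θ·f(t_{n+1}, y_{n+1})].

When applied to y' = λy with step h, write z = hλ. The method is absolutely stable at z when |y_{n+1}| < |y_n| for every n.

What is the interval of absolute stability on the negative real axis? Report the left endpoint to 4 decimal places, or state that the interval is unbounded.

interval (−∞, 0).

Set f=λy, z=hλ:
  y_{n+1} = y_n + z·[9/20·y_n + 11/20·y_{n+1}] ⇒ (1 − 11/20z)y_{n+1} = (1 + 9/20z)y_n
  so R(z) = (1 + 9/20z)/(1 − 11/20z).

Boundary: |R(x)|=1, x<0.
x=-1.18: |R|=0.2844
x=-2: |R|=0.0476
x=-10: |R|=0.5385
x=-100: |R|=0.7857
θ=11/20≥1/2 ⇒ |1+9/20x|<|1−11/20x| ∀x<0 ⇒ stable on all of ℝ⁻.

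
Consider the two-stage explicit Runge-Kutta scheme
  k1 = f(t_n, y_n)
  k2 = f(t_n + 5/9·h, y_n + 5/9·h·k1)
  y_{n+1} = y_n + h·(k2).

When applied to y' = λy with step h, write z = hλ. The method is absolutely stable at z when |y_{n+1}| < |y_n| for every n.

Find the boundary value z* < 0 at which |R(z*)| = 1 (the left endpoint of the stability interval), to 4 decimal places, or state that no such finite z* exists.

left endpoint -1.8000.

Test eqn y'=λy, z=hλ:
  k1=λy_n ⇒ h·k1=z·y_n;  k2=λ(1+5/9z)y_n ⇒ h·k2=z(1+5/9z)y_n
  y_{n+1}/y_n = 1 + z(1+5/9z) = 1 + z + 5/9z²
  so R(z) = 1 + z + 5/9z².

Find x<0 with |R(x)|<1.
x=-1.47: |R|=0.7305
R=1: x+5/9x²=0 ⇒ x=−9/5=-1.8000; min R=1−1/(4·5/9)=0.5500>−1
Confirm numerically:
  x=-1.473: |R|=0.73241 <1
  x=-1.333: |R|=0.65416 <1
  x=-1.056: |R|=0.56352 <1
  x=-0.953: |R|=0.55156 <1
  x=-2.361: |R|=1.73585 >1
  x=-2.040: |R|=1.27200 >1
Stable set (-1.8000, 0).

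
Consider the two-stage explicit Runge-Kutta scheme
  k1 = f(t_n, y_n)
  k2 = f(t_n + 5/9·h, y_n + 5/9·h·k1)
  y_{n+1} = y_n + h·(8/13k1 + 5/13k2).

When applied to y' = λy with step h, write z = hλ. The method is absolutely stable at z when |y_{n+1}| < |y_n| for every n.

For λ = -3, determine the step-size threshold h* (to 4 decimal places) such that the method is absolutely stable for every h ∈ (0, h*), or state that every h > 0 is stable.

Set f=λy, z=hλ:
  k1=λy_n ⇒ h·k1=z·y_n;  k2=λ(1+5/9z)y_n ⇒ h·k2=z(1+5/9z)y_n
  y_{n+1}/y_n = 1 + 8/13z + 5/13z(1+5/9z) = 1 + z + 25/117z²
  so R(z) = 1 + z + 25/117z².

Need |R(x)|<1, x<0.
x=-1.27: |R|=0.0746
R=1: x+25/117x²=0 ⇒ x=−117/25=-4.6800; min R=1−1/(4·25/117)=-0.1700>−1
Confirm numerically:
  x=-3.137: |R|=0.03427 <1
  x=-3.067: |R|=0.05707 <1
  x=-2.762: |R|=0.13195 <1
  x=-2.338: |R|=0.17000 <1
  x=-5.243: |R|=1.63073 >1
  x=-5.100: |R|=1.45769 >1
Interval (-4.6800, 0).

(-4.6800,0); λ=-3 ⇒ h* = (117/25)/3 = 1.5600.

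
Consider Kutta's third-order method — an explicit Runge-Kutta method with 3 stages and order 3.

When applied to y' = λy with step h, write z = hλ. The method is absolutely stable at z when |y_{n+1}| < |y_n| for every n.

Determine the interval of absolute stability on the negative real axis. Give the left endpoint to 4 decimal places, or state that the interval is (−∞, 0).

Set f=λy, z=hλ:
  order 3, 3-stage ⇒ R(z)=1+z+z^2/2+z^3/6
  (e.g. R(-0.44)=0.64260, |R|=0.64260)

Need |R(x)|<1, x<0.
x=-0.44: |R|=0.6426
|R(-1.64)|=0.0304 |R(-1.59)|=0.0041 |R(-0.75)|=0.4609
Bisect:
  x_lo=-3.0351 |R|=2.0889  x_hi=-0.3590 |R|=0.6977
  mid=-1.69703 |R|=0.07162 →hi
  mid=-2.36605 |R|=0.77456 →hi
  mid=-2.70056 |R|=1.33660 →lo
  mid=-2.53331 |R|=1.03413 →lo
  mid=-2.44968 |R|=0.89927 →hi
  mid=-2.49149 |R|=0.96540 →hi
  mid=-2.51240 |R|=0.99943 →hi
  mid=-2.52285 |R|=1.01670 →lo
  mid=-2.51763 |R|=1.00804 →lo
  ...
  [-2.51289,-2.51273] ⇒ x*=-2.5127
So |R|<1 on (-2.5127, 0).

z∈(-2.5127,0).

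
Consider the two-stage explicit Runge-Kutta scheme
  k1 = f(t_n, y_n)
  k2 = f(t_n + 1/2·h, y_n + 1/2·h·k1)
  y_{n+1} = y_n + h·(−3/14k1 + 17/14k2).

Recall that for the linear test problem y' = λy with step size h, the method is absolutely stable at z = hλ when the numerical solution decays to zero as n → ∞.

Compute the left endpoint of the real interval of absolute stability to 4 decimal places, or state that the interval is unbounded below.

z* = -1.6471.

On y'=λy, z=hλ:
  k1=λy_n ⇒ h·k1=z·y_n;  k2=λ(1+1/2z)y_n ⇒ h·k2=z(1+1/2z)y_n
  y_{n+1}/y_n = 1 − 3/14z + 17/14z(1+1/2z) = 1 + z + 17/28z²
  R(z) = 1 + z + 17/28z².

Find x<0 with |R(x)|<1.
x=-1.36: |R|=0.7630
R=1: x+17/28x²=0 ⇒ x=−28/17=-1.6471; min R=1−1/(4·17/28)=0.5882>−1
Confirm numerically:
  x=-1.598: |R|=0.95240 <1
  x=-1.337: |R|=0.74831 <1
  x=-1.047: |R|=0.61856 <1
  x=-1.949: |R|=1.35729 >1
  x=-1.797: |R|=1.16359 >1
  x=-1.735: |R|=1.09264 >1
Stable set (-1.6471, 0).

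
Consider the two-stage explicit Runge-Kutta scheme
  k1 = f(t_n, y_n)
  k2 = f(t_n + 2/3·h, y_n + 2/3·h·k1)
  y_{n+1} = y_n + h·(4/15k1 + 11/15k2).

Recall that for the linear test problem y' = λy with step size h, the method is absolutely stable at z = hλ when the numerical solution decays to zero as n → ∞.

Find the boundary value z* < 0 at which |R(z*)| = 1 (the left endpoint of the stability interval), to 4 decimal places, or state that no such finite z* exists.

Test eqn y'=λy, z=hλ:
  k1=λy_n ⇒ h·k1=z·y_n;  k2=λ(1+2/3z)y_n ⇒ h·k2=z(1+2/3z)y_n
  y_{n+1}/y_n = 1 + 4/15z + 11/15z(1+2/3z) = 1 + z + 22/45z²
  ⇒ R(z) = 1 + z + 22/45z².

Boundary: |R(x)|=1, x<0.
x=-1.07: |R|=0.4897
R=1: x+22/45x²=0 ⇒ x=−45/22=-2.0455; min R=1−1/(4·22/45)=0.4886>−1
Confirm numerically:
  x=-1.413: |R|=0.56310 <1
  x=-1.235: |R|=0.51067 <1
  x=-0.929: |R|=0.49293 <1
  x=-0.895: |R|=0.49661 <1
  x=-2.296: |R|=1.28123 >1
  x=-2.177: |R|=1.14001 >1
Interval (-2.0455, 0).

z* = -2.0455.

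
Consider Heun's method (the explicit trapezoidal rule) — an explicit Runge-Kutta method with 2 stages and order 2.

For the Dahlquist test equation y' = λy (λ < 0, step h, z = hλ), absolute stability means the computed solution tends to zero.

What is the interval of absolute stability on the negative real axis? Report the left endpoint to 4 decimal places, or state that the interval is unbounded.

Test eqn y'=λy, z=hλ:
  order 2, 2-stage ⇒ R(z)=1+z+z^2/2
  (e.g. R(-0.61)=0.57605, |R|=0.57605)

Find x<0 with |R(x)|<1.
x=-0.61: |R|=0.5760
|R(-1.59)|=0.6741 |R(-1.18)|=0.5162 |R(-1.04)|=0.5008
Bisect:
  x_lo=-2.8920 |R|=2.2899  x_hi=-0.1331 |R|=0.8757
  mid=-1.51259 |R|=0.63137 →hi
  mid=-2.20231 |R|=1.22277 →lo
  mid=-1.85745 |R|=0.86761 →hi
  mid=-2.02988 |R|=1.03032 →lo
  mid=-1.94366 |R|=0.94525 →hi
  mid=-1.98677 |R|=0.98686 →hi
  mid=-2.00832 |R|=1.00836 →lo
  mid=-1.99754 |R|=0.99755 →hi
  ...
  [-2.00007,-1.99990] ⇒ x*=-2.0000
Stable set (-2.0000, 0).

(-2.0000, 0).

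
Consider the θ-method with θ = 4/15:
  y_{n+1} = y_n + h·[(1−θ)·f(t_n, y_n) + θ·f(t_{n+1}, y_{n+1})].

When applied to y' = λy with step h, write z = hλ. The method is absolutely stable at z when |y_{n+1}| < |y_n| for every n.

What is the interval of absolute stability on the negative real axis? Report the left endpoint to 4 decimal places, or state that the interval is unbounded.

Test eqn y'=λy, z=hλ:
  y_{n+1} = y_n + z·[11/15·y_n + 4/15·y_{n+1}] ⇒ (1 − 4/15z)y_{n+1} = (1 + 11/15z)y_n
  R(z) = (1 + 11/15z)/(1 − 4/15z).

Need |R(x)|<1, x<0.
x=-1.62: |R|=0.1313
R=−1: 1+11/15x = −1+4/15x ⇒ -7/15x=2 ⇒ x=2/(-7/15)=-4.2857
Confirm numerically:
  x=-2.661: |R|=0.55650 <1
  x=-2.533: |R|=0.51182 <1
  x=-2.479: |R|=0.49241 <1
  x=-2.252: |R|=0.40703 <1
  x=-4.568: |R|=1.05939 >1
  x=-4.324: |R|=1.00830 >1
Stable set (-4.2857, 0).

(-4.2857, 0).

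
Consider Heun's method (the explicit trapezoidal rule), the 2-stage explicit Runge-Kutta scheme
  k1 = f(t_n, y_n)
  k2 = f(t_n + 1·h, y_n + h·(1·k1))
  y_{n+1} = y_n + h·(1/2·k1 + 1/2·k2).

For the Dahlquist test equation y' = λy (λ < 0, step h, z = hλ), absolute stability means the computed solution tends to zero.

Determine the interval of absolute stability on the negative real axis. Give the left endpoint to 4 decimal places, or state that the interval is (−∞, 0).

(-2.0000, 0).

Test eqn y'=λy, z=hλ:
  order 2, 2-stage ⇒ R(z)=1+z+z^2/2
  (e.g. R(-1.27)=0.53645, |R|=0.53645)

Need |R(x)|<1, x<0.
x=-1.27: |R|=0.5364
|R(-2.22)|=1.2442 |R(-2.09)|=1.0940 |R(-1.53)|=0.6404
Bisect:
  x_lo=-2.4067 |R|=1.4894  x_hi=-0.0745 |R|=0.9283
  mid=-1.24059 |R|=0.52894 →hi
  mid=-1.82366 |R|=0.83921 →hi
  mid=-2.11520 |R|=1.12183 →lo
  mid=-1.96943 |R|=0.96990 →hi
  mid=-2.04231 |R|=1.04321 →lo
  mid=-2.00587 |R|=1.00589 →lo
  mid=-1.98765 |R|=0.98773 →hi
  mid=-1.99676 |R|=0.99677 →hi
  ...
  [-2.00004,-1.99989] ⇒ x*=-2.0000
Interval (-2.0000, 0).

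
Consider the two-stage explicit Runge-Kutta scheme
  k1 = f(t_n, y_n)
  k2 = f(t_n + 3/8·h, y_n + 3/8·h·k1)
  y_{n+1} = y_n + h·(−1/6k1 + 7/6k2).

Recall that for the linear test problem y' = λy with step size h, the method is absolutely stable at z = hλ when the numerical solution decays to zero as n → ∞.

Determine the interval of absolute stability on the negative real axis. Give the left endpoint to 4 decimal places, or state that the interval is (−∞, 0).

Test eqn y'=λy, z=hλ:
  k1=λy_n ⇒ h·k1=z·y_n;  k2=λ(1+3/8z)y_n ⇒ h·k2=z(1+3/8z)y_n
  y_{n+1}/y_n = 1 − 1/6z + 7/6z(1+3/8z) = 1 + z + 7/16z²
  Hence R(z) = 1 + z + 7/16z².

Boundary: |R(x)|=1, x<0.
x=-0.59: |R|=0.5623
R=1: x+7/16x²=0 ⇒ x=−16/7=-2.2857; min R=1−1/(4·7/16)=0.4286>−1
Confirm numerically:
  x=-1.931: |R|=0.70033 <1
  x=-1.647: |R|=0.53977 <1
  x=-1.039: |R|=0.43329 <1
  x=-2.558: |R|=1.30472 >1
  x=-2.379: |R|=1.09709 >1
Stable set (-2.2857, 0).

z∈(-2.2857,0).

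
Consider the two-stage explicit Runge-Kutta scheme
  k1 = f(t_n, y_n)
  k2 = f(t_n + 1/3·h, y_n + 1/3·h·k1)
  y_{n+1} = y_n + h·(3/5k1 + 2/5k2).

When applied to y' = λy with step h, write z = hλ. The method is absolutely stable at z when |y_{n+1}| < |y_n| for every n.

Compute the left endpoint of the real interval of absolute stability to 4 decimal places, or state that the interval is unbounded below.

With y'=λy (z=hλ):
  k1=λy_n ⇒ h·k1=z·y_n;  k2=λ(1+1/3z)y_n ⇒ h·k2=z(1+1/3z)y_n
  y_{n+1}/y_n = 1 + 3/5z + 2/5z(1+1/3z) = 1 + z + 2/15z²
  so R(z) = 1 + z + 2/15z².

Find x<0 with |R(x)|<1.
x=-1.11: |R|=0.0543
R=1: x+2/15x²=0 ⇒ x=−15/2=-7.5000; min R=1−1/(4·2/15)=-0.8750>−1
Confirm numerically:
  x=-6.873: |R|=0.42542 <1
  x=-5.713: |R|=0.36122 <1
  x=-3.485: |R|=0.86564 <1
  x=-7.783: |R|=1.29368 >1
  x=-7.524: |R|=1.02408 >1
So |R|<1 on (-7.5000, 0).

z* = -7.5000.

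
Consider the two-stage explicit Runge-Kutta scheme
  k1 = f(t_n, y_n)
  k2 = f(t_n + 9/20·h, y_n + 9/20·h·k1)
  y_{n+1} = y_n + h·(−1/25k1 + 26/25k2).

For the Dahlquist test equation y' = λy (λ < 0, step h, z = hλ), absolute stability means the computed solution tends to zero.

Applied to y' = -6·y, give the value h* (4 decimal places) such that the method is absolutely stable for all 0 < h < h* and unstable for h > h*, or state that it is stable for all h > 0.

Set f=λy, z=hλ:
  k1=λy_n ⇒ h·k1=z·y_n;  k2=λ(1+9/20z)y_n ⇒ h·k2=z(1+9/20z)y_n
  y_{n+1}/y_n = 1 − 1/25z + 26/25z(1+9/20z) = 1 + z + 117/250z²
  ⇒ R(z) = 1 + z + 117/250z².

Find x<0 with |R(x)|<1.
x=-0.69: |R|=0.5328
R=1: x+117/250x²=0 ⇒ x=−250/117=-2.1368; min R=1−1/(4·117/250)=0.4658>−1
Confirm numerically:
  x=-2.095: |R|=0.95906 <1
  x=-0.931: |R|=0.47464 <1
  x=-0.857: |R|=0.48672 <1
  x=-2.652: |R|=1.63949 >1
  x=-2.593: |R|=1.55367 >1
  x=-2.316: |R|=1.19428 >1
Interval (-2.1368, 0).

(-2.1368,0); λ=-6 ⇒ h* = (250/117)/6 = 0.3561.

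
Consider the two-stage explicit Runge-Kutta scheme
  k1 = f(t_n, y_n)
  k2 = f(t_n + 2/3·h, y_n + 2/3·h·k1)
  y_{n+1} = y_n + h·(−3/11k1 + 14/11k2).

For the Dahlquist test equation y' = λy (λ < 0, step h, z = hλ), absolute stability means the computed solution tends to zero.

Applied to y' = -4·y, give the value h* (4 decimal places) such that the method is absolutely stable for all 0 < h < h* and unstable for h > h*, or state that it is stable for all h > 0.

Test eqn y'=λy, z=hλ:
  k1=λy_n ⇒ h·k1=z·y_n;  k2=λ(1+2/3z)y_n ⇒ h·k2=z(1+2/3z)y_n
  y_{n+1}/y_n = 1 − 3/11z + 14/11z(1+2/3z) = 1 + z + 28/33z²
  R(z) = 1 + z + 28/33z².

Solve |R(x)|<1 on ℝ⁻.
x=-1.29: |R|=1.1220
R=1: x+28/33x²=0 ⇒ x=−33/28=-1.1786; min R=1−1/(4·28/33)=0.7054>−1
Confirm numerically:
  x=-1.063: |R|=0.89576 <1
  x=-1.001: |R|=0.84918 <1
  x=-0.851: |R|=0.76347 <1
  x=-0.531: |R|=0.70824 <1
  x=-1.752: |R|=1.85243 >1
  x=-1.461: |R|=1.35011 >1
Interval (-1.1786, 0).

(-1.1786,0); λ=-4 ⇒ h* = (33/28)/4 = 0.2946.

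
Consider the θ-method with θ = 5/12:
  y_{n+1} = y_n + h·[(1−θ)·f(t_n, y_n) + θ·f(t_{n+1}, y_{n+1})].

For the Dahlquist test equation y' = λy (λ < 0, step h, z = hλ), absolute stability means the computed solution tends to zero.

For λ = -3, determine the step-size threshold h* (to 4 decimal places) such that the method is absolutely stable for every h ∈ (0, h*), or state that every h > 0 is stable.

(-12.0000,0); λ=-3 ⇒ h* = (12)/3 = 4.0000.

Test eqn y'=λy, z=hλ:
  y_{n+1} = y_n + z·[7/12·y_n + 5/12·y_{n+1}] ⇒ (1 − 5/12z)y_{n+1} = (1 + 7/12z)y_n
  so R(z) = (1 + 7/12z)/(1 − 5/12z).

Solve |R(x)|<1 on ℝ⁻.
x=-0.63: |R|=0.5010
R=−1: 1+7/12x = −1+5/12x ⇒ -1/6x=2 ⇒ x=2/(-1/6)=-12.0000
Confirm numerically:
  x=-9.410: |R|=0.91228 <1
  x=-6.887: |R|=0.77978 <1
  x=-6.684: |R|=0.76592 <1
  x=-5.309: |R|=0.65282 <1
  x=-12.367: |R|=1.00994 >1
  x=-12.287: |R|=1.00782 >1
So |R|<1 on (-12.0000, 0).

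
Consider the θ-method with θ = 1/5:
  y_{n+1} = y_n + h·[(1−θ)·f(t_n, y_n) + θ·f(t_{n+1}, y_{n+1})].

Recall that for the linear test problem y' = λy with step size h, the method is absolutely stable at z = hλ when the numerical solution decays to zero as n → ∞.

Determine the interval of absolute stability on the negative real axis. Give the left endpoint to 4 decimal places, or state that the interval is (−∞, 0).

On y'=λy, z=hλ:
  y_{n+1} = y_n + z·[4/5·y_n + 1/5·y_{n+1}] ⇒ (1 − 1/5z)y_{n+1} = (1 + 4/5z)y_n
  R(z) = (1 + 4/5z)/(1 − 1/5z).

Find x<0 with |R(x)|<1.
x=-1.55: |R|=0.1832
R=−1: 1+4/5x = −1+1/5x ⇒ -3/5x=2 ⇒ x=2/(-3/5)=-3.3333
Confirm numerically:
  x=-2.941: |R|=0.85178 <1
  x=-1.577: |R|=0.19887 <1
  x=-1.344: |R|=0.05927 <1
  x=-3.862: |R|=1.17897 >1
  x=-3.673: |R|=1.11749 >1
Interval (-3.3333, 0).

(-3.3333, 0).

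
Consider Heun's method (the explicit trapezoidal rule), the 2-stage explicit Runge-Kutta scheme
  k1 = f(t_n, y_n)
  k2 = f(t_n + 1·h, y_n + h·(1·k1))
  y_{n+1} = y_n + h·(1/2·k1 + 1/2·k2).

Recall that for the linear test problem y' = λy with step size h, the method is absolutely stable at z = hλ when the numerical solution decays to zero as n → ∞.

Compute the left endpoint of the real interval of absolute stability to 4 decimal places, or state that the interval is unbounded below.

On y'=λy, z=hλ:
  order 2, 2-stage ⇒ R(z)=1+z+z^2/2
  (e.g. R(-1.1)=0.50500, |R|=0.50500)

Need |R(x)|<1, x<0.
x=-1.1: |R|=0.5050
|R(-2.33)|=1.3845 |R(-2.09)|=1.0940 |R(-0.65)|=0.5613
Bisect:
  x_lo=-2.5046 |R|=1.6319  x_hi=-0.1821 |R|=0.8344
  mid=-1.34336 |R|=0.55895 →hi
  mid=-1.92396 |R|=0.92686 →hi
  mid=-2.21427 |R|=1.23723 →lo
  mid=-2.06912 |R|=1.07151 →lo
  mid=-1.99654 |R|=0.99655 →hi
  mid=-2.03283 |R|=1.03337 →lo
  mid=-2.01469 |R|=1.01479 →lo
  mid=-2.00561 |R|=1.00563 →lo
  mid=-2.00108 |R|=1.00108 →lo
  mid=-1.99881 |R|=0.99881 →hi
  ...
  [-2.00008,-1.99994] ⇒ x*=-2.0000
Interval (-2.0000, 0).

left endpoint -2.0000.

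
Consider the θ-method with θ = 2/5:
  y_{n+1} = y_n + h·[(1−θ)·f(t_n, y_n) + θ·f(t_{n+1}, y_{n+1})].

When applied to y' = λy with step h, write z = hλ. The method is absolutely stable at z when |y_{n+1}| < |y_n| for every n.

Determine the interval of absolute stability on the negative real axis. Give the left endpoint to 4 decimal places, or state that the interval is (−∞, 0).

On y'=λy, z=hλ:
  y_{n+1} = y_n + z·[3/5·y_n + 2/5·y_{n+1}] ⇒ (1 − 2/5z)y_{n+1} = (1 + 3/5z)y_n
  ⇒ R(z) = (1 + 3/5z)/(1 − 2/5z).

Find x<0 with |R(x)|<1.
x=-1.47: |R|=0.0743
R=−1: 1+3/5x = −1+2/5x ⇒ -1/5x=2 ⇒ x=2/(-1/5)=-10.0000
Confirm numerically:
  x=-9.318: |R|=0.97115 <1
  x=-7.371: |R|=0.86683 <1
  x=-6.781: |R|=0.82658 <1
  x=-10.296: |R|=1.01157 >1
  x=-10.210: |R|=1.00826 >1
Stable set (-10.0000, 0).

(-10.0000, 0).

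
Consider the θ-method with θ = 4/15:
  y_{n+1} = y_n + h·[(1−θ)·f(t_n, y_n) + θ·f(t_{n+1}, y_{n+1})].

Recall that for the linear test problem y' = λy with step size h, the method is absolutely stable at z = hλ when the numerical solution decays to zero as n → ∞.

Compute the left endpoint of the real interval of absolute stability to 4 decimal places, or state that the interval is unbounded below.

left endpoint -4.2857.

On y'=λy, z=hλ:
  y_{n+1} = y_n + z·[11/15·y_n + 4/15·y_{n+1}] ⇒ (1 − 4/15z)y_{n+1} = (1 + 11/15z)y_n
  so R(z) = (1 + 11/15z)/(1 − 4/15z).

Need |R(x)|<1, x<0.
x=-0.99: |R|=0.2168
R=−1: 1+11/15x = −1+4/15x ⇒ -7/15x=2 ⇒ x=2/(-7/15)=-4.2857
Confirm numerically:
  x=-4.034: |R|=0.94341 <1
  x=-3.512: |R|=0.81355 <1
  x=-3.470: |R|=0.80229 <1
  x=-1.933: |R|=0.27551 <1
  x=-4.515: |R|=1.04855 >1
  x=-4.394: |R|=1.02327 >1
  x=-4.333: |R|=1.01024 >1
Interval (-4.2857, 0).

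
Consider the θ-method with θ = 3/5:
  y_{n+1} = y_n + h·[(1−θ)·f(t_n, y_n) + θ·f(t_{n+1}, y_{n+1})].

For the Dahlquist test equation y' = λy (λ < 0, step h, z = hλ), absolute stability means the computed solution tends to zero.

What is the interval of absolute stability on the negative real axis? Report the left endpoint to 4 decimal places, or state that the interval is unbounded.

unbounded; (−∞, 0).

With y'=λy (z=hλ):
  y_{n+1} = y_n + z·[2/5·y_n + 3/5·y_{n+1}] ⇒ (1 − 3/5z)y_{n+1} = (1 + 2/5z)y_n
  R(z) = (1 + 2/5z)/(1 − 3/5z).

Boundary: |R(x)|=1, x<0.
x=-0.96: |R|=0.3909
x=-2: |R|=0.0909
x=-10: |R|=0.4286
x=-100: |R|=0.6393
θ=3/5≥1/2 ⇒ |1+2/5x|<|1−3/5x| ∀x<0 ⇒ stable on all of ℝ⁻.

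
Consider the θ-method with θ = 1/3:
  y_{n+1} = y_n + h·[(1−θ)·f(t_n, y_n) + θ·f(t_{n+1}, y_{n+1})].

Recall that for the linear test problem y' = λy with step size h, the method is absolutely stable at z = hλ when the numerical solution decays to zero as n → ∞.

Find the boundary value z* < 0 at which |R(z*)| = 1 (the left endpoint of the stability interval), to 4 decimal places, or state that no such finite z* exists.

Test eqn y'=λy, z=hλ:
  y_{n+1} = y_n + z·[2/3·y_n + 1/3·y_{n+1}] ⇒ (1 − 1/3z)y_{n+1} = (1 + 2/3z)y_n
  so R(z) = (1 + 2/3z)/(1 − 1/3z).

Need |R(x)|<1, x<0.
x=-1.23: |R|=0.1277
R=−1: 1+2/3x = −1+1/3x ⇒ -1/3x=2 ⇒ x=2/(-1/3)=-6.0000
Confirm numerically:
  x=-3.351: |R|=0.58290 <1
  x=-3.106: |R|=0.52604 <1
  x=-2.976: |R|=0.49398 <1
  x=-6.191: |R|=1.02078 >1
  x=-6.172: |R|=1.01875 >1
Interval (-6.0000, 0).

z* = -6.0000.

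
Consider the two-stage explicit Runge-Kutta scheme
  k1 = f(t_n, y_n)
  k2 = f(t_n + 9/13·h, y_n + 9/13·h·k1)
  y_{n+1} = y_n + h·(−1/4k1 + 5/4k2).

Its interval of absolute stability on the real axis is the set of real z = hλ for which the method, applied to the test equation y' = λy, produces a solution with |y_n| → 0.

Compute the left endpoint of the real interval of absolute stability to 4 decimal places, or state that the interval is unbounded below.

left endpoint -1.1556.

Test eqn y'=λy, z=hλ:
  k1=λy_n ⇒ h·k1=z·y_n;  k2=λ(1+9/13z)y_n ⇒ h·k2=z(1+9/13z)y_n
  y_{n+1}/y_n = 1 − 1/4z + 5/4z(1+9/13z) = 1 + z + 45/52z²
  ⇒ R(z) = 1 + z + 45/52z².

Need |R(x)|<1, x<0.
x=-1.24: |R|=1.0906
R=1: x+45/52x²=0 ⇒ x=−52/45=-1.1556; min R=1−1/(4·45/52)=0.7111>−1
Confirm numerically:
  x=-1.128: |R|=0.97310 <1
  x=-1.081: |R|=0.93025 <1
  x=-0.850: |R|=0.77524 <1
  x=-0.633: |R|=0.71375 <1
  x=-1.752: |R|=1.90430 >1
  x=-1.235: |R|=1.08491 >1
So |R|<1 on (-1.1556, 0).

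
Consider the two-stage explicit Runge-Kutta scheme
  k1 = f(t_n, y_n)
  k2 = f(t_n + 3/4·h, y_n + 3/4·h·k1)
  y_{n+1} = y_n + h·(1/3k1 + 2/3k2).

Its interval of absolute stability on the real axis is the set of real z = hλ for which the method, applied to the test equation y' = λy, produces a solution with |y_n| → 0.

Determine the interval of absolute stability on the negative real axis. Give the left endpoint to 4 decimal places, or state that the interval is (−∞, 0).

Test eqn y'=λy, z=hλ:
  k1=λy_n ⇒ h·k1=z·y_n;  k2=λ(1+3/4z)y_n ⇒ h·k2=z(1+3/4z)y_n
  y_{n+1}/y_n = 1 + 1/3z + 2/3z(1+3/4z) = 1 + z + 1/2z²
  Hence R(z) = 1 + z + 1/2z².

Find x<0 with |R(x)|<1.
x=-0.45: |R|=0.6512
R=1: x+1/2x²=0 ⇒ x=−2=-2.0000; min R=1−1/(4·1/2)=0.5000>−1
Confirm numerically:
  x=-1.908: |R|=0.91223 <1
  x=-1.799: |R|=0.81920 <1
  x=-0.857: |R|=0.51022 <1
  x=-2.451: |R|=1.55270 >1
  x=-2.332: |R|=1.38711 >1
  x=-2.145: |R|=1.15551 >1
Interval (-2.0000, 0).

z∈(-2.0000,0).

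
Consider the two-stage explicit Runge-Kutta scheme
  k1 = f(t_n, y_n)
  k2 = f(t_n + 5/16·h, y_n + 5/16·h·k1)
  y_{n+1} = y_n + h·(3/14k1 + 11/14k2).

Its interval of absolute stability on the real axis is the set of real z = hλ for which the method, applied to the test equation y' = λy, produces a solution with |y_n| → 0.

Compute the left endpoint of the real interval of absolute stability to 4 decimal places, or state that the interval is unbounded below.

With y'=λy (z=hλ):
  k1=λy_n ⇒ h·k1=z·y_n;  k2=λ(1+5/16z)y_n ⇒ h·k2=z(1+5/16z)y_n
  y_{n+1}/y_n = 1 + 3/14z + 11/14z(1+5/16z) = 1 + z + 55/224z²
  R(z) = 1 + z + 55/224z².

Solve |R(x)|<1 on ℝ⁻.
x=-0.35: |R|=0.6801
R=1: x+55/224x²=0 ⇒ x=−224/55=-4.0727; min R=1−1/(4·55/224)=-0.0182>−1
Confirm numerically:
  x=-4.029: |R|=0.95674 <1
  x=-3.733: |R|=0.68861 <1
  x=-2.610: |R|=0.06261 <1
  x=-4.596: |R|=1.59050 >1
  x=-4.379: |R|=1.32930 >1
  x=-4.140: |R|=1.06838 >1
Interval (-4.0727, 0).

z* = -4.0727.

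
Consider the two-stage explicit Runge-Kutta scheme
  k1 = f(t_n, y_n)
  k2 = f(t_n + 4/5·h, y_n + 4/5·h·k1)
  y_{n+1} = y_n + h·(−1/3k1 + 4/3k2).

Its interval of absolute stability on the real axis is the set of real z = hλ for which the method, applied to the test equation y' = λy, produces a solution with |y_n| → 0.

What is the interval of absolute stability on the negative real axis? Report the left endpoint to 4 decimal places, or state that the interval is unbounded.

z∈(-0.9375,0).

With y'=λy (z=hλ):
  k1=λy_n ⇒ h·k1=z·y_n;  k2=λ(1+4/5z)y_n ⇒ h·k2=z(1+4/5z)y_n
  y_{n+1}/y_n = 1 − 1/3z + 4/3z(1+4/5z) = 1 + z + 16/15z²
  ⇒ R(z) = 1 + z + 16/15z².

Solve |R(x)|<1 on ℝ⁻.
x=-1.28: |R|=1.4676
R=1: x+16/15x²=0 ⇒ x=−15/16=-0.9375; min R=1−1/(4·16/15)=0.7656>−1
Confirm numerically:
  x=-0.796: |R|=0.87986 <1
  x=-0.757: |R|=0.85425 <1
  x=-0.426: |R|=0.76757 <1
  x=-0.405: |R|=0.76996 <1
  x=-1.444: |R|=1.78015 >1
  x=-1.440: |R|=1.77184 >1
  x=-0.958: |R|=1.02095 >1
Stable set (-0.9375, 0).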